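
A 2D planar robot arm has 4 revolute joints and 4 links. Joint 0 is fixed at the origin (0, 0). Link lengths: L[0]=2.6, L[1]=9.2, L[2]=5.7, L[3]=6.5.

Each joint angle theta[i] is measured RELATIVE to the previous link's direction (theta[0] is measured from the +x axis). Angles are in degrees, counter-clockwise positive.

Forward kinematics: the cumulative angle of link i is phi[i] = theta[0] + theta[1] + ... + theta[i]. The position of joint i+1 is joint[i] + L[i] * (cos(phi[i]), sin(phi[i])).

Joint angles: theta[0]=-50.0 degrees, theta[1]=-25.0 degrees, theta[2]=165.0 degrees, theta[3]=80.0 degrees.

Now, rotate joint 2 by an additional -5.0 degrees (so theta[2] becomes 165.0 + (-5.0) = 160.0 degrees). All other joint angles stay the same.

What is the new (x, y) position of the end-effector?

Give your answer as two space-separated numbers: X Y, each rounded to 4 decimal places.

joint[0] = (0.0000, 0.0000)  (base)
link 0: phi[0] = -50 = -50 deg
  cos(-50 deg) = 0.6428, sin(-50 deg) = -0.7660
  joint[1] = (0.0000, 0.0000) + 2.6 * (0.6428, -0.7660) = (0.0000 + 1.6712, 0.0000 + -1.9917) = (1.6712, -1.9917)
link 1: phi[1] = -50 + -25 = -75 deg
  cos(-75 deg) = 0.2588, sin(-75 deg) = -0.9659
  joint[2] = (1.6712, -1.9917) + 9.2 * (0.2588, -0.9659) = (1.6712 + 2.3811, -1.9917 + -8.8865) = (4.0524, -10.8782)
link 2: phi[2] = -50 + -25 + 160 = 85 deg
  cos(85 deg) = 0.0872, sin(85 deg) = 0.9962
  joint[3] = (4.0524, -10.8782) + 5.7 * (0.0872, 0.9962) = (4.0524 + 0.4968, -10.8782 + 5.6783) = (4.5492, -5.1999)
link 3: phi[3] = -50 + -25 + 160 + 80 = 165 deg
  cos(165 deg) = -0.9659, sin(165 deg) = 0.2588
  joint[4] = (4.5492, -5.1999) + 6.5 * (-0.9659, 0.2588) = (4.5492 + -6.2785, -5.1999 + 1.6823) = (-1.7293, -3.5176)
End effector: (-1.7293, -3.5176)

Answer: -1.7293 -3.5176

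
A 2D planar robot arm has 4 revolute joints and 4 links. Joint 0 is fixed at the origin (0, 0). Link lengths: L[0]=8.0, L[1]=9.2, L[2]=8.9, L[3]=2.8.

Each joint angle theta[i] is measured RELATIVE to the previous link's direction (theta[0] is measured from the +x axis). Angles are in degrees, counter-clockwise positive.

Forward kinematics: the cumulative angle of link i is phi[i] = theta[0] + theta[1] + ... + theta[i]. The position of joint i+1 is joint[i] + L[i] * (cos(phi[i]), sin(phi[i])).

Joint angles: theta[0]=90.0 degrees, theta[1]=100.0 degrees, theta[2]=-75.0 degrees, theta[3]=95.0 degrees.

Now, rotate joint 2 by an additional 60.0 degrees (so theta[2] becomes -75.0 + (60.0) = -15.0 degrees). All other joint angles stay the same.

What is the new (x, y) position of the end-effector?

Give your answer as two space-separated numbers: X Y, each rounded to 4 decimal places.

joint[0] = (0.0000, 0.0000)  (base)
link 0: phi[0] = 90 = 90 deg
  cos(90 deg) = 0.0000, sin(90 deg) = 1.0000
  joint[1] = (0.0000, 0.0000) + 8 * (0.0000, 1.0000) = (0.0000 + 0.0000, 0.0000 + 8.0000) = (0.0000, 8.0000)
link 1: phi[1] = 90 + 100 = 190 deg
  cos(190 deg) = -0.9848, sin(190 deg) = -0.1736
  joint[2] = (0.0000, 8.0000) + 9.2 * (-0.9848, -0.1736) = (0.0000 + -9.0602, 8.0000 + -1.5976) = (-9.0602, 6.4024)
link 2: phi[2] = 90 + 100 + -15 = 175 deg
  cos(175 deg) = -0.9962, sin(175 deg) = 0.0872
  joint[3] = (-9.0602, 6.4024) + 8.9 * (-0.9962, 0.0872) = (-9.0602 + -8.8661, 6.4024 + 0.7757) = (-17.9264, 7.1781)
link 3: phi[3] = 90 + 100 + -15 + 95 = 270 deg
  cos(270 deg) = -0.0000, sin(270 deg) = -1.0000
  joint[4] = (-17.9264, 7.1781) + 2.8 * (-0.0000, -1.0000) = (-17.9264 + -0.0000, 7.1781 + -2.8000) = (-17.9264, 4.3781)
End effector: (-17.9264, 4.3781)

Answer: -17.9264 4.3781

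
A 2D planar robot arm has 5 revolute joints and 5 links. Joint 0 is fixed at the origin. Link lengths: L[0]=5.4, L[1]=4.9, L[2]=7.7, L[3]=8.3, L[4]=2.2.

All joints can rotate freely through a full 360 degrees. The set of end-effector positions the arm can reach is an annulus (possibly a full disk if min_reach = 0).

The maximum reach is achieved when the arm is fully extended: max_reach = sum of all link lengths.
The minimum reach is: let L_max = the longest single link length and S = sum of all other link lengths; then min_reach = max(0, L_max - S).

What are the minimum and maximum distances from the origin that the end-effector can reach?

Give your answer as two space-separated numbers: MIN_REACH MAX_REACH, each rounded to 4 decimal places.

Answer: 0.0000 28.5000

Derivation:
Link lengths: [5.4, 4.9, 7.7, 8.3, 2.2]
max_reach = 5.4 + 4.9 + 7.7 + 8.3 + 2.2 = 28.5
L_max = max([5.4, 4.9, 7.7, 8.3, 2.2]) = 8.3
S (sum of others) = 28.5 - 8.3 = 20.2
min_reach = max(0, 8.3 - 20.2) = max(0, -11.9) = 0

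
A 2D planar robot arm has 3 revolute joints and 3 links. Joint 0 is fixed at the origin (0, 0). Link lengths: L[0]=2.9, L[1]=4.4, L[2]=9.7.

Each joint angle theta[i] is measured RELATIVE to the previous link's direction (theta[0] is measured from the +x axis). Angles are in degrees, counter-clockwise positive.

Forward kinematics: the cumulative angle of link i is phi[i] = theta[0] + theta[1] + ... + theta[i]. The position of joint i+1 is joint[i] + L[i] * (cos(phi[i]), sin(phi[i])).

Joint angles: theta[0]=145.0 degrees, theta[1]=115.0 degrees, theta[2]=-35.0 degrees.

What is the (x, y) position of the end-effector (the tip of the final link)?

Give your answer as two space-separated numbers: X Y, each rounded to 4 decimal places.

joint[0] = (0.0000, 0.0000)  (base)
link 0: phi[0] = 145 = 145 deg
  cos(145 deg) = -0.8192, sin(145 deg) = 0.5736
  joint[1] = (0.0000, 0.0000) + 2.9 * (-0.8192, 0.5736) = (0.0000 + -2.3755, 0.0000 + 1.6634) = (-2.3755, 1.6634)
link 1: phi[1] = 145 + 115 = 260 deg
  cos(260 deg) = -0.1736, sin(260 deg) = -0.9848
  joint[2] = (-2.3755, 1.6634) + 4.4 * (-0.1736, -0.9848) = (-2.3755 + -0.7641, 1.6634 + -4.3332) = (-3.1396, -2.6698)
link 2: phi[2] = 145 + 115 + -35 = 225 deg
  cos(225 deg) = -0.7071, sin(225 deg) = -0.7071
  joint[3] = (-3.1396, -2.6698) + 9.7 * (-0.7071, -0.7071) = (-3.1396 + -6.8589, -2.6698 + -6.8589) = (-9.9985, -9.5287)
End effector: (-9.9985, -9.5287)

Answer: -9.9985 -9.5287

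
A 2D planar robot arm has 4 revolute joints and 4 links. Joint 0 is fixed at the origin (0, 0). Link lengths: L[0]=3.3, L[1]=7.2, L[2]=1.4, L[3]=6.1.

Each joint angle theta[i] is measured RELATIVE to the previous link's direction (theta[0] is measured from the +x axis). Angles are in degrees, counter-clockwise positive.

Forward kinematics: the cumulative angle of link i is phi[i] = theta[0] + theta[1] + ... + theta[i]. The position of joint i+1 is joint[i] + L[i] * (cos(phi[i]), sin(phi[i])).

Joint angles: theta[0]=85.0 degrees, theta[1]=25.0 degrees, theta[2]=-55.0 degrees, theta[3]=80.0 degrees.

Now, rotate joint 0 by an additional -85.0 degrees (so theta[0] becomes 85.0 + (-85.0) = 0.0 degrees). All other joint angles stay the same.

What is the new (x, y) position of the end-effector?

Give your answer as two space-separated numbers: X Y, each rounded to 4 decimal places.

Answer: 14.9589 7.0157

Derivation:
joint[0] = (0.0000, 0.0000)  (base)
link 0: phi[0] = 0 = 0 deg
  cos(0 deg) = 1.0000, sin(0 deg) = 0.0000
  joint[1] = (0.0000, 0.0000) + 3.3 * (1.0000, 0.0000) = (0.0000 + 3.3000, 0.0000 + 0.0000) = (3.3000, 0.0000)
link 1: phi[1] = 0 + 25 = 25 deg
  cos(25 deg) = 0.9063, sin(25 deg) = 0.4226
  joint[2] = (3.3000, 0.0000) + 7.2 * (0.9063, 0.4226) = (3.3000 + 6.5254, 0.0000 + 3.0429) = (9.8254, 3.0429)
link 2: phi[2] = 0 + 25 + -55 = -30 deg
  cos(-30 deg) = 0.8660, sin(-30 deg) = -0.5000
  joint[3] = (9.8254, 3.0429) + 1.4 * (0.8660, -0.5000) = (9.8254 + 1.2124, 3.0429 + -0.7000) = (11.0379, 2.3429)
link 3: phi[3] = 0 + 25 + -55 + 80 = 50 deg
  cos(50 deg) = 0.6428, sin(50 deg) = 0.7660
  joint[4] = (11.0379, 2.3429) + 6.1 * (0.6428, 0.7660) = (11.0379 + 3.9210, 2.3429 + 4.6729) = (14.9589, 7.0157)
End effector: (14.9589, 7.0157)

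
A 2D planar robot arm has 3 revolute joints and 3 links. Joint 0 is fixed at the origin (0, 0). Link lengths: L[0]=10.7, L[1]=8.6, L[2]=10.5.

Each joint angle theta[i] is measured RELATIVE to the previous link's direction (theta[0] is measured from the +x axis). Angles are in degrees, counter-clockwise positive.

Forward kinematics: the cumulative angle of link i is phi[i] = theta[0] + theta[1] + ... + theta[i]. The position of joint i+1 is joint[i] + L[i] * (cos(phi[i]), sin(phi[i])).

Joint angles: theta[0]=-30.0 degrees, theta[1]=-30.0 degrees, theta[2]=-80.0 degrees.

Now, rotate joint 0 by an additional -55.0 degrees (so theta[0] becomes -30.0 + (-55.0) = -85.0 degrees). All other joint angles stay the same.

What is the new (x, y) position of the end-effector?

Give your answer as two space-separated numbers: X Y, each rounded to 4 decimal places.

joint[0] = (0.0000, 0.0000)  (base)
link 0: phi[0] = -85 = -85 deg
  cos(-85 deg) = 0.0872, sin(-85 deg) = -0.9962
  joint[1] = (0.0000, 0.0000) + 10.7 * (0.0872, -0.9962) = (0.0000 + 0.9326, 0.0000 + -10.6593) = (0.9326, -10.6593)
link 1: phi[1] = -85 + -30 = -115 deg
  cos(-115 deg) = -0.4226, sin(-115 deg) = -0.9063
  joint[2] = (0.9326, -10.6593) + 8.6 * (-0.4226, -0.9063) = (0.9326 + -3.6345, -10.6593 + -7.7942) = (-2.7020, -18.4535)
link 2: phi[2] = -85 + -30 + -80 = -195 deg
  cos(-195 deg) = -0.9659, sin(-195 deg) = 0.2588
  joint[3] = (-2.7020, -18.4535) + 10.5 * (-0.9659, 0.2588) = (-2.7020 + -10.1422, -18.4535 + 2.7176) = (-12.8442, -15.7359)
End effector: (-12.8442, -15.7359)

Answer: -12.8442 -15.7359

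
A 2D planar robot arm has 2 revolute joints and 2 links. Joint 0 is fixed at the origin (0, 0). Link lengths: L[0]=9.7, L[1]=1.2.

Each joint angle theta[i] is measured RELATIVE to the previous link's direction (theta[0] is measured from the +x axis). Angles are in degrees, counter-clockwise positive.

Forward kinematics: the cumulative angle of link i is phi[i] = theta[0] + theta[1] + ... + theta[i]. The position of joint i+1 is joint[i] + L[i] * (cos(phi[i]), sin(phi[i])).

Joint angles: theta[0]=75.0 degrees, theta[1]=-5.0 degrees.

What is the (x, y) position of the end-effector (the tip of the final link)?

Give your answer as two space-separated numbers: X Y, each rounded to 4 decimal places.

Answer: 2.9210 10.4971

Derivation:
joint[0] = (0.0000, 0.0000)  (base)
link 0: phi[0] = 75 = 75 deg
  cos(75 deg) = 0.2588, sin(75 deg) = 0.9659
  joint[1] = (0.0000, 0.0000) + 9.7 * (0.2588, 0.9659) = (0.0000 + 2.5105, 0.0000 + 9.3695) = (2.5105, 9.3695)
link 1: phi[1] = 75 + -5 = 70 deg
  cos(70 deg) = 0.3420, sin(70 deg) = 0.9397
  joint[2] = (2.5105, 9.3695) + 1.2 * (0.3420, 0.9397) = (2.5105 + 0.4104, 9.3695 + 1.1276) = (2.9210, 10.4971)
End effector: (2.9210, 10.4971)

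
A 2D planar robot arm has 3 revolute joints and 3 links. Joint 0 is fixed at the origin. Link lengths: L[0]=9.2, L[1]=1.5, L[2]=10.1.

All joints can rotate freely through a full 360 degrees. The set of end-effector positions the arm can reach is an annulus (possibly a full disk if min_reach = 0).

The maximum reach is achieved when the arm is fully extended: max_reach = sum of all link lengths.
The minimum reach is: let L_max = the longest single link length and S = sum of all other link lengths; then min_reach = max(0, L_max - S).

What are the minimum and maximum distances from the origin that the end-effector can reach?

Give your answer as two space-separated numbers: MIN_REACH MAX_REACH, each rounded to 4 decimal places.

Answer: 0.0000 20.8000

Derivation:
Link lengths: [9.2, 1.5, 10.1]
max_reach = 9.2 + 1.5 + 10.1 = 20.8
L_max = max([9.2, 1.5, 10.1]) = 10.1
S (sum of others) = 20.8 - 10.1 = 10.7
min_reach = max(0, 10.1 - 10.7) = max(0, -0.6) = 0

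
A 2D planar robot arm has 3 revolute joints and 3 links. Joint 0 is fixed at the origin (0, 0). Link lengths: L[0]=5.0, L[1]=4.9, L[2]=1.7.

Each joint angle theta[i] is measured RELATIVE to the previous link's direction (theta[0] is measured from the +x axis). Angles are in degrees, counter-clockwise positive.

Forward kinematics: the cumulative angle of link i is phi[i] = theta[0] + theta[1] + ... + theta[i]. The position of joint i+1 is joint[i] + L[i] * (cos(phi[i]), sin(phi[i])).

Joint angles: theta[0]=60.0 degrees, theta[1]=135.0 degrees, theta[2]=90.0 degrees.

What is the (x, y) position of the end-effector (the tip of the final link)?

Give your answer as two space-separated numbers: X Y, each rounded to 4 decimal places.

Answer: -1.7930 1.4198

Derivation:
joint[0] = (0.0000, 0.0000)  (base)
link 0: phi[0] = 60 = 60 deg
  cos(60 deg) = 0.5000, sin(60 deg) = 0.8660
  joint[1] = (0.0000, 0.0000) + 5 * (0.5000, 0.8660) = (0.0000 + 2.5000, 0.0000 + 4.3301) = (2.5000, 4.3301)
link 1: phi[1] = 60 + 135 = 195 deg
  cos(195 deg) = -0.9659, sin(195 deg) = -0.2588
  joint[2] = (2.5000, 4.3301) + 4.9 * (-0.9659, -0.2588) = (2.5000 + -4.7330, 4.3301 + -1.2682) = (-2.2330, 3.0619)
link 2: phi[2] = 60 + 135 + 90 = 285 deg
  cos(285 deg) = 0.2588, sin(285 deg) = -0.9659
  joint[3] = (-2.2330, 3.0619) + 1.7 * (0.2588, -0.9659) = (-2.2330 + 0.4400, 3.0619 + -1.6421) = (-1.7930, 1.4198)
End effector: (-1.7930, 1.4198)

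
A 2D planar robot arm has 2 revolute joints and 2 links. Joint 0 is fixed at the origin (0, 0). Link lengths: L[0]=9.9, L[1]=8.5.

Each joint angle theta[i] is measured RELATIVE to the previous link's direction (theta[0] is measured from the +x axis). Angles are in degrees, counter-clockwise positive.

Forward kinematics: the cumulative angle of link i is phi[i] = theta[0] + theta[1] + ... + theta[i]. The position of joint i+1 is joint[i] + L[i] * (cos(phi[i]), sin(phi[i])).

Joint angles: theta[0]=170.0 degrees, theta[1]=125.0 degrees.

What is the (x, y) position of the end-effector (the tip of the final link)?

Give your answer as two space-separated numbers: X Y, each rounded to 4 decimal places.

joint[0] = (0.0000, 0.0000)  (base)
link 0: phi[0] = 170 = 170 deg
  cos(170 deg) = -0.9848, sin(170 deg) = 0.1736
  joint[1] = (0.0000, 0.0000) + 9.9 * (-0.9848, 0.1736) = (0.0000 + -9.7496, 0.0000 + 1.7191) = (-9.7496, 1.7191)
link 1: phi[1] = 170 + 125 = 295 deg
  cos(295 deg) = 0.4226, sin(295 deg) = -0.9063
  joint[2] = (-9.7496, 1.7191) + 8.5 * (0.4226, -0.9063) = (-9.7496 + 3.5923, 1.7191 + -7.7036) = (-6.1573, -5.9845)
End effector: (-6.1573, -5.9845)

Answer: -6.1573 -5.9845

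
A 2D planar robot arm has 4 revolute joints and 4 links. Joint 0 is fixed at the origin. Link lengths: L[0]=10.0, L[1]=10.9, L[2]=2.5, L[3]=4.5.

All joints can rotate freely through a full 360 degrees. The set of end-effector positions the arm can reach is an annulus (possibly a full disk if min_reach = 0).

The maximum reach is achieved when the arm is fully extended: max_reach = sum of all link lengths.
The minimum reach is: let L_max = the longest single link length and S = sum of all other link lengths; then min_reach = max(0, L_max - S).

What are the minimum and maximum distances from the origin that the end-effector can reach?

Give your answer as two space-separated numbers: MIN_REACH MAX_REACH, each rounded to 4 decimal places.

Answer: 0.0000 27.9000

Derivation:
Link lengths: [10.0, 10.9, 2.5, 4.5]
max_reach = 10 + 10.9 + 2.5 + 4.5 = 27.9
L_max = max([10.0, 10.9, 2.5, 4.5]) = 10.9
S (sum of others) = 27.9 - 10.9 = 17
min_reach = max(0, 10.9 - 17) = max(0, -6.1) = 0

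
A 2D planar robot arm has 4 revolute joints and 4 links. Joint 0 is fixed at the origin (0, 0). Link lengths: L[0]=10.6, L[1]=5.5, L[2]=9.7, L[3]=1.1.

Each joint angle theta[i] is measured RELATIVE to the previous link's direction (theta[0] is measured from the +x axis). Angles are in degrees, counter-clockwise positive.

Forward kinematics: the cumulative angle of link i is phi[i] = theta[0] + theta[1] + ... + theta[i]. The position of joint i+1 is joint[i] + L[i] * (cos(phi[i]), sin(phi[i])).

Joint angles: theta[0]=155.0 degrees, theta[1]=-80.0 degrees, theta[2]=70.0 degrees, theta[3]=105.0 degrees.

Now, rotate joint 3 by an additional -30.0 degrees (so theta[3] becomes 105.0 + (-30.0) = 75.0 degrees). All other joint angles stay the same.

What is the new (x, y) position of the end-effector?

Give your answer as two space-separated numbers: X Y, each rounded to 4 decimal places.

Answer: -16.9718 14.6490

Derivation:
joint[0] = (0.0000, 0.0000)  (base)
link 0: phi[0] = 155 = 155 deg
  cos(155 deg) = -0.9063, sin(155 deg) = 0.4226
  joint[1] = (0.0000, 0.0000) + 10.6 * (-0.9063, 0.4226) = (0.0000 + -9.6069, 0.0000 + 4.4798) = (-9.6069, 4.4798)
link 1: phi[1] = 155 + -80 = 75 deg
  cos(75 deg) = 0.2588, sin(75 deg) = 0.9659
  joint[2] = (-9.6069, 4.4798) + 5.5 * (0.2588, 0.9659) = (-9.6069 + 1.4235, 4.4798 + 5.3126) = (-8.1834, 9.7923)
link 2: phi[2] = 155 + -80 + 70 = 145 deg
  cos(145 deg) = -0.8192, sin(145 deg) = 0.5736
  joint[3] = (-8.1834, 9.7923) + 9.7 * (-0.8192, 0.5736) = (-8.1834 + -7.9458, 9.7923 + 5.5637) = (-16.1291, 15.3560)
link 3: phi[3] = 155 + -80 + 70 + 75 = 220 deg
  cos(220 deg) = -0.7660, sin(220 deg) = -0.6428
  joint[4] = (-16.1291, 15.3560) + 1.1 * (-0.7660, -0.6428) = (-16.1291 + -0.8426, 15.3560 + -0.7071) = (-16.9718, 14.6490)
End effector: (-16.9718, 14.6490)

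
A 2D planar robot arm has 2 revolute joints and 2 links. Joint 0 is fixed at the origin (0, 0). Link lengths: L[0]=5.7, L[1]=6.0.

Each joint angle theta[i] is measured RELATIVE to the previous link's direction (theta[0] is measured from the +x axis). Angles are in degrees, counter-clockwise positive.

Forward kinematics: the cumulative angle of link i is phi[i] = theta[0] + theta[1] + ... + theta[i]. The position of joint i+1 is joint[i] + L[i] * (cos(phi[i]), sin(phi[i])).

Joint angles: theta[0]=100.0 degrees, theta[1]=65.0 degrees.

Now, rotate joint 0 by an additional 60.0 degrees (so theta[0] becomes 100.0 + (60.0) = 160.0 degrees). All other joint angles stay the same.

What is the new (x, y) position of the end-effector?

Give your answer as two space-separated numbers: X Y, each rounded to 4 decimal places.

Answer: -9.5989 -2.2931

Derivation:
joint[0] = (0.0000, 0.0000)  (base)
link 0: phi[0] = 160 = 160 deg
  cos(160 deg) = -0.9397, sin(160 deg) = 0.3420
  joint[1] = (0.0000, 0.0000) + 5.7 * (-0.9397, 0.3420) = (0.0000 + -5.3562, 0.0000 + 1.9495) = (-5.3562, 1.9495)
link 1: phi[1] = 160 + 65 = 225 deg
  cos(225 deg) = -0.7071, sin(225 deg) = -0.7071
  joint[2] = (-5.3562, 1.9495) + 6 * (-0.7071, -0.7071) = (-5.3562 + -4.2426, 1.9495 + -4.2426) = (-9.5989, -2.2931)
End effector: (-9.5989, -2.2931)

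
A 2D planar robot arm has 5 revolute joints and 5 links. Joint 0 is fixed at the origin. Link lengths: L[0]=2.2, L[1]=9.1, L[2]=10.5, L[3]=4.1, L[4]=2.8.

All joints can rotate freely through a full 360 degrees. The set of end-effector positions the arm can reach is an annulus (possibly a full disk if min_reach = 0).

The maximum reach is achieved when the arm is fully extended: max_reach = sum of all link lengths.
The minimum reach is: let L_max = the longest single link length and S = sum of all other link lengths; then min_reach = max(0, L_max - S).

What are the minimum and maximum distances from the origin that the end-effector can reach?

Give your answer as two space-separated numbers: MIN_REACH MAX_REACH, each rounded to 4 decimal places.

Answer: 0.0000 28.7000

Derivation:
Link lengths: [2.2, 9.1, 10.5, 4.1, 2.8]
max_reach = 2.2 + 9.1 + 10.5 + 4.1 + 2.8 = 28.7
L_max = max([2.2, 9.1, 10.5, 4.1, 2.8]) = 10.5
S (sum of others) = 28.7 - 10.5 = 18.2
min_reach = max(0, 10.5 - 18.2) = max(0, -7.7) = 0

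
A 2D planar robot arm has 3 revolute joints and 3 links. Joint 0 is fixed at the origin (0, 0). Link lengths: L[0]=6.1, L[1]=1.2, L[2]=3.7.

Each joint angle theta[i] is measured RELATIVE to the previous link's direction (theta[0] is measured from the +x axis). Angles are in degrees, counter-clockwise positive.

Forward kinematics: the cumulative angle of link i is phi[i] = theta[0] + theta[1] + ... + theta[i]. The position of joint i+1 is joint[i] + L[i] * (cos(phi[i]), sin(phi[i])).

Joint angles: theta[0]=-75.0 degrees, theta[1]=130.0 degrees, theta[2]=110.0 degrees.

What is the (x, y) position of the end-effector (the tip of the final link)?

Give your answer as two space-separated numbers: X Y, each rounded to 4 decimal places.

joint[0] = (0.0000, 0.0000)  (base)
link 0: phi[0] = -75 = -75 deg
  cos(-75 deg) = 0.2588, sin(-75 deg) = -0.9659
  joint[1] = (0.0000, 0.0000) + 6.1 * (0.2588, -0.9659) = (0.0000 + 1.5788, 0.0000 + -5.8921) = (1.5788, -5.8921)
link 1: phi[1] = -75 + 130 = 55 deg
  cos(55 deg) = 0.5736, sin(55 deg) = 0.8192
  joint[2] = (1.5788, -5.8921) + 1.2 * (0.5736, 0.8192) = (1.5788 + 0.6883, -5.8921 + 0.9830) = (2.2671, -4.9092)
link 2: phi[2] = -75 + 130 + 110 = 165 deg
  cos(165 deg) = -0.9659, sin(165 deg) = 0.2588
  joint[3] = (2.2671, -4.9092) + 3.7 * (-0.9659, 0.2588) = (2.2671 + -3.5739, -4.9092 + 0.9576) = (-1.3068, -3.9515)
End effector: (-1.3068, -3.9515)

Answer: -1.3068 -3.9515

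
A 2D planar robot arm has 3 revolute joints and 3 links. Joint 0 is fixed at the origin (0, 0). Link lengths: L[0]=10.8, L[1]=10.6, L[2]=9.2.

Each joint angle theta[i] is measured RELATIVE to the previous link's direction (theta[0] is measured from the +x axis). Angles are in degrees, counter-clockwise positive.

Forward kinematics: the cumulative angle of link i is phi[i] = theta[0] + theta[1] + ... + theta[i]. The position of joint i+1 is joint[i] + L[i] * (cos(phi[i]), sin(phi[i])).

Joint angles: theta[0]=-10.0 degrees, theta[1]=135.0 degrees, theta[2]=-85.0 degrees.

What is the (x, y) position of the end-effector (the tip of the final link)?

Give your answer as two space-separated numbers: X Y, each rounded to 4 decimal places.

Answer: 11.6036 12.7213

Derivation:
joint[0] = (0.0000, 0.0000)  (base)
link 0: phi[0] = -10 = -10 deg
  cos(-10 deg) = 0.9848, sin(-10 deg) = -0.1736
  joint[1] = (0.0000, 0.0000) + 10.8 * (0.9848, -0.1736) = (0.0000 + 10.6359, 0.0000 + -1.8754) = (10.6359, -1.8754)
link 1: phi[1] = -10 + 135 = 125 deg
  cos(125 deg) = -0.5736, sin(125 deg) = 0.8192
  joint[2] = (10.6359, -1.8754) + 10.6 * (-0.5736, 0.8192) = (10.6359 + -6.0799, -1.8754 + 8.6830) = (4.5560, 6.8076)
link 2: phi[2] = -10 + 135 + -85 = 40 deg
  cos(40 deg) = 0.7660, sin(40 deg) = 0.6428
  joint[3] = (4.5560, 6.8076) + 9.2 * (0.7660, 0.6428) = (4.5560 + 7.0476, 6.8076 + 5.9136) = (11.6036, 12.7213)
End effector: (11.6036, 12.7213)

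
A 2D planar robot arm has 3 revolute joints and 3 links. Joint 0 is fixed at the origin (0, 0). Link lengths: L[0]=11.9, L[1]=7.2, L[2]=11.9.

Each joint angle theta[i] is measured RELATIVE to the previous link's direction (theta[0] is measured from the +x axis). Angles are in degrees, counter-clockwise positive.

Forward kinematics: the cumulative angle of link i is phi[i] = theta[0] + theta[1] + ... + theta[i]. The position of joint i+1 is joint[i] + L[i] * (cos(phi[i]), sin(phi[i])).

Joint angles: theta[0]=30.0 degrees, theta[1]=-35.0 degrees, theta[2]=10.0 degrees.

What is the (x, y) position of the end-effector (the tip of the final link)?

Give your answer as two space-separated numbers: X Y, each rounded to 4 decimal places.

joint[0] = (0.0000, 0.0000)  (base)
link 0: phi[0] = 30 = 30 deg
  cos(30 deg) = 0.8660, sin(30 deg) = 0.5000
  joint[1] = (0.0000, 0.0000) + 11.9 * (0.8660, 0.5000) = (0.0000 + 10.3057, 0.0000 + 5.9500) = (10.3057, 5.9500)
link 1: phi[1] = 30 + -35 = -5 deg
  cos(-5 deg) = 0.9962, sin(-5 deg) = -0.0872
  joint[2] = (10.3057, 5.9500) + 7.2 * (0.9962, -0.0872) = (10.3057 + 7.1726, 5.9500 + -0.6275) = (17.4783, 5.3225)
link 2: phi[2] = 30 + -35 + 10 = 5 deg
  cos(5 deg) = 0.9962, sin(5 deg) = 0.0872
  joint[3] = (17.4783, 5.3225) + 11.9 * (0.9962, 0.0872) = (17.4783 + 11.8547, 5.3225 + 1.0372) = (29.3330, 6.3596)
End effector: (29.3330, 6.3596)

Answer: 29.3330 6.3596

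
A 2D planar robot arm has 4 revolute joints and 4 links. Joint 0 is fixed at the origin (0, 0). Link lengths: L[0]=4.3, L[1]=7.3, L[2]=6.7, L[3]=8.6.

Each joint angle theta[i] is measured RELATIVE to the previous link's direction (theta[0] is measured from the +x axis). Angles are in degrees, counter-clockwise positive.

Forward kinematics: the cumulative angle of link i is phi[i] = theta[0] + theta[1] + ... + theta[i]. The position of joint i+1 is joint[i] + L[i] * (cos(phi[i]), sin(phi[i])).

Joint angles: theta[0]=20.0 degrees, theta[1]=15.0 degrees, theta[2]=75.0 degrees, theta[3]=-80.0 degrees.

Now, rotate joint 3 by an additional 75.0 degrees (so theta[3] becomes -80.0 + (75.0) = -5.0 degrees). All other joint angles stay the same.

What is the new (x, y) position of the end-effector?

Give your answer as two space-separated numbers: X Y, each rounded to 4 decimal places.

Answer: 5.5031 20.2607

Derivation:
joint[0] = (0.0000, 0.0000)  (base)
link 0: phi[0] = 20 = 20 deg
  cos(20 deg) = 0.9397, sin(20 deg) = 0.3420
  joint[1] = (0.0000, 0.0000) + 4.3 * (0.9397, 0.3420) = (0.0000 + 4.0407, 0.0000 + 1.4707) = (4.0407, 1.4707)
link 1: phi[1] = 20 + 15 = 35 deg
  cos(35 deg) = 0.8192, sin(35 deg) = 0.5736
  joint[2] = (4.0407, 1.4707) + 7.3 * (0.8192, 0.5736) = (4.0407 + 5.9798, 1.4707 + 4.1871) = (10.0205, 5.6578)
link 2: phi[2] = 20 + 15 + 75 = 110 deg
  cos(110 deg) = -0.3420, sin(110 deg) = 0.9397
  joint[3] = (10.0205, 5.6578) + 6.7 * (-0.3420, 0.9397) = (10.0205 + -2.2915, 5.6578 + 6.2959) = (7.7290, 11.9537)
link 3: phi[3] = 20 + 15 + 75 + -5 = 105 deg
  cos(105 deg) = -0.2588, sin(105 deg) = 0.9659
  joint[4] = (7.7290, 11.9537) + 8.6 * (-0.2588, 0.9659) = (7.7290 + -2.2258, 11.9537 + 8.3070) = (5.5031, 20.2607)
End effector: (5.5031, 20.2607)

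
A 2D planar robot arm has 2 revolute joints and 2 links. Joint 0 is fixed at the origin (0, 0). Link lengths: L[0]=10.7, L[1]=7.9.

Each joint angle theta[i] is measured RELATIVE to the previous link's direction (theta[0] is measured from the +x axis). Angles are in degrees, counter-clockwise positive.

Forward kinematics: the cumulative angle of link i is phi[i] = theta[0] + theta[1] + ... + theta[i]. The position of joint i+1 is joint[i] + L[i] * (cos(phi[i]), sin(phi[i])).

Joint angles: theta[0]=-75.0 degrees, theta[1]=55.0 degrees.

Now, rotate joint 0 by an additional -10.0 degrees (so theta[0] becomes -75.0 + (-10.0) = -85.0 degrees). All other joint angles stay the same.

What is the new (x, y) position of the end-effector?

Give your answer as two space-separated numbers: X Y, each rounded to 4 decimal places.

Answer: 7.7742 -14.6093

Derivation:
joint[0] = (0.0000, 0.0000)  (base)
link 0: phi[0] = -85 = -85 deg
  cos(-85 deg) = 0.0872, sin(-85 deg) = -0.9962
  joint[1] = (0.0000, 0.0000) + 10.7 * (0.0872, -0.9962) = (0.0000 + 0.9326, 0.0000 + -10.6593) = (0.9326, -10.6593)
link 1: phi[1] = -85 + 55 = -30 deg
  cos(-30 deg) = 0.8660, sin(-30 deg) = -0.5000
  joint[2] = (0.9326, -10.6593) + 7.9 * (0.8660, -0.5000) = (0.9326 + 6.8416, -10.6593 + -3.9500) = (7.7742, -14.6093)
End effector: (7.7742, -14.6093)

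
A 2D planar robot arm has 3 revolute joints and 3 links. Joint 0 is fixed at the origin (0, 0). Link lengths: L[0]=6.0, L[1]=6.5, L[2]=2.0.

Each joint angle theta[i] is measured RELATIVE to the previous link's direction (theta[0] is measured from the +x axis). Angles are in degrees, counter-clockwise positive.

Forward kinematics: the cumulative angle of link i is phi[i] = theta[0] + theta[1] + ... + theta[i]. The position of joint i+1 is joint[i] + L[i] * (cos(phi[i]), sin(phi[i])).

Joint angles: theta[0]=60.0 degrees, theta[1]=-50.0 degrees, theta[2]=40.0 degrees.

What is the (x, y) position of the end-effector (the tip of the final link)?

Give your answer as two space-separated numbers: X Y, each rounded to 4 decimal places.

joint[0] = (0.0000, 0.0000)  (base)
link 0: phi[0] = 60 = 60 deg
  cos(60 deg) = 0.5000, sin(60 deg) = 0.8660
  joint[1] = (0.0000, 0.0000) + 6 * (0.5000, 0.8660) = (0.0000 + 3.0000, 0.0000 + 5.1962) = (3.0000, 5.1962)
link 1: phi[1] = 60 + -50 = 10 deg
  cos(10 deg) = 0.9848, sin(10 deg) = 0.1736
  joint[2] = (3.0000, 5.1962) + 6.5 * (0.9848, 0.1736) = (3.0000 + 6.4013, 5.1962 + 1.1287) = (9.4013, 6.3249)
link 2: phi[2] = 60 + -50 + 40 = 50 deg
  cos(50 deg) = 0.6428, sin(50 deg) = 0.7660
  joint[3] = (9.4013, 6.3249) + 2 * (0.6428, 0.7660) = (9.4013 + 1.2856, 6.3249 + 1.5321) = (10.6868, 7.8570)
End effector: (10.6868, 7.8570)

Answer: 10.6868 7.8570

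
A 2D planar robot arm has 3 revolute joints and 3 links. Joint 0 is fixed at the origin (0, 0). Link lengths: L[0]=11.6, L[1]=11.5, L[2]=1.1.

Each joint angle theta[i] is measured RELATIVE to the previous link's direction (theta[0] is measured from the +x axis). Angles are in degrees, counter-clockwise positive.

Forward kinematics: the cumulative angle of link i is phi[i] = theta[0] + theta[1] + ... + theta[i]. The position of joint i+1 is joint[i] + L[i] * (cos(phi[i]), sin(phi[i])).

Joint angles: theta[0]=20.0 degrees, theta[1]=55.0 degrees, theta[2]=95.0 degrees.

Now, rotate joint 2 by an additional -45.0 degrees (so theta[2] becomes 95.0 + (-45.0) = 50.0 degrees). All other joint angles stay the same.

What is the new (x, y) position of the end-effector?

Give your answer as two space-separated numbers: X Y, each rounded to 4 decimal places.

joint[0] = (0.0000, 0.0000)  (base)
link 0: phi[0] = 20 = 20 deg
  cos(20 deg) = 0.9397, sin(20 deg) = 0.3420
  joint[1] = (0.0000, 0.0000) + 11.6 * (0.9397, 0.3420) = (0.0000 + 10.9004, 0.0000 + 3.9674) = (10.9004, 3.9674)
link 1: phi[1] = 20 + 55 = 75 deg
  cos(75 deg) = 0.2588, sin(75 deg) = 0.9659
  joint[2] = (10.9004, 3.9674) + 11.5 * (0.2588, 0.9659) = (10.9004 + 2.9764, 3.9674 + 11.1081) = (13.8769, 15.0756)
link 2: phi[2] = 20 + 55 + 50 = 125 deg
  cos(125 deg) = -0.5736, sin(125 deg) = 0.8192
  joint[3] = (13.8769, 15.0756) + 1.1 * (-0.5736, 0.8192) = (13.8769 + -0.6309, 15.0756 + 0.9011) = (13.2459, 15.9766)
End effector: (13.2459, 15.9766)

Answer: 13.2459 15.9766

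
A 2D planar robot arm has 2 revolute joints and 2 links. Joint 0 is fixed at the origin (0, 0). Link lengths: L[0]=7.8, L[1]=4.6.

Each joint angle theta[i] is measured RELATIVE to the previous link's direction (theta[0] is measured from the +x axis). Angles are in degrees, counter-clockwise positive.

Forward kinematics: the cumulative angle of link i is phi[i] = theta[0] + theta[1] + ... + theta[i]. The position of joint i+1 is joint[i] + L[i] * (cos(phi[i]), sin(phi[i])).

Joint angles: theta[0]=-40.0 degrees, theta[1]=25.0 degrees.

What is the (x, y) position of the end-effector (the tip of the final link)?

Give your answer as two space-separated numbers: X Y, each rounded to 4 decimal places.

Answer: 10.4184 -6.2043

Derivation:
joint[0] = (0.0000, 0.0000)  (base)
link 0: phi[0] = -40 = -40 deg
  cos(-40 deg) = 0.7660, sin(-40 deg) = -0.6428
  joint[1] = (0.0000, 0.0000) + 7.8 * (0.7660, -0.6428) = (0.0000 + 5.9751, 0.0000 + -5.0137) = (5.9751, -5.0137)
link 1: phi[1] = -40 + 25 = -15 deg
  cos(-15 deg) = 0.9659, sin(-15 deg) = -0.2588
  joint[2] = (5.9751, -5.0137) + 4.6 * (0.9659, -0.2588) = (5.9751 + 4.4433, -5.0137 + -1.1906) = (10.4184, -6.2043)
End effector: (10.4184, -6.2043)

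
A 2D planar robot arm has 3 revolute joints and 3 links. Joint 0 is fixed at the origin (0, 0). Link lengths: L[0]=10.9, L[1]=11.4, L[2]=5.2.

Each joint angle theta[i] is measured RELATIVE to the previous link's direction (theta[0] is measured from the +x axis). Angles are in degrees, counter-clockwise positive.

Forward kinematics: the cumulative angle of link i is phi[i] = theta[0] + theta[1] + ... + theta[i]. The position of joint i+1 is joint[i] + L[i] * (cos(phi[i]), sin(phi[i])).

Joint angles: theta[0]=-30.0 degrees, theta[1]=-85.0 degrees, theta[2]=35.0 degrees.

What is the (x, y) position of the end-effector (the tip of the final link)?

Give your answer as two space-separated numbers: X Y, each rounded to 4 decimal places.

joint[0] = (0.0000, 0.0000)  (base)
link 0: phi[0] = -30 = -30 deg
  cos(-30 deg) = 0.8660, sin(-30 deg) = -0.5000
  joint[1] = (0.0000, 0.0000) + 10.9 * (0.8660, -0.5000) = (0.0000 + 9.4397, 0.0000 + -5.4500) = (9.4397, -5.4500)
link 1: phi[1] = -30 + -85 = -115 deg
  cos(-115 deg) = -0.4226, sin(-115 deg) = -0.9063
  joint[2] = (9.4397, -5.4500) + 11.4 * (-0.4226, -0.9063) = (9.4397 + -4.8178, -5.4500 + -10.3319) = (4.6218, -15.7819)
link 2: phi[2] = -30 + -85 + 35 = -80 deg
  cos(-80 deg) = 0.1736, sin(-80 deg) = -0.9848
  joint[3] = (4.6218, -15.7819) + 5.2 * (0.1736, -0.9848) = (4.6218 + 0.9030, -15.7819 + -5.1210) = (5.5248, -20.9029)
End effector: (5.5248, -20.9029)

Answer: 5.5248 -20.9029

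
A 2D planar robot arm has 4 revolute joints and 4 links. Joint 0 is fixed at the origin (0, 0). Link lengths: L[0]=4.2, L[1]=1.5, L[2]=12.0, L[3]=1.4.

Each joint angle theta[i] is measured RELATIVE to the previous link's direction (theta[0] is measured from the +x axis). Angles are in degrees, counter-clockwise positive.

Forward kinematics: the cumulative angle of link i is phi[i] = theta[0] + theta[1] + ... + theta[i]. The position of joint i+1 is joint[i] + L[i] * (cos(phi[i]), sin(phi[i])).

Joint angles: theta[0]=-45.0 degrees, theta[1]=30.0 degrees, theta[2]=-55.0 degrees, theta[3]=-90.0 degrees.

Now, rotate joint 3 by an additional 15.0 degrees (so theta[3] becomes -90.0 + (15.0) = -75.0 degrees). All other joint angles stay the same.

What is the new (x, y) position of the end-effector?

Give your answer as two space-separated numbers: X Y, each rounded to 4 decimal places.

Answer: 7.3762 -15.4374

Derivation:
joint[0] = (0.0000, 0.0000)  (base)
link 0: phi[0] = -45 = -45 deg
  cos(-45 deg) = 0.7071, sin(-45 deg) = -0.7071
  joint[1] = (0.0000, 0.0000) + 4.2 * (0.7071, -0.7071) = (0.0000 + 2.9698, 0.0000 + -2.9698) = (2.9698, -2.9698)
link 1: phi[1] = -45 + 30 = -15 deg
  cos(-15 deg) = 0.9659, sin(-15 deg) = -0.2588
  joint[2] = (2.9698, -2.9698) + 1.5 * (0.9659, -0.2588) = (2.9698 + 1.4489, -2.9698 + -0.3882) = (4.4187, -3.3581)
link 2: phi[2] = -45 + 30 + -55 = -70 deg
  cos(-70 deg) = 0.3420, sin(-70 deg) = -0.9397
  joint[3] = (4.4187, -3.3581) + 12 * (0.3420, -0.9397) = (4.4187 + 4.1042, -3.3581 + -11.2763) = (8.5230, -14.6344)
link 3: phi[3] = -45 + 30 + -55 + -75 = -145 deg
  cos(-145 deg) = -0.8192, sin(-145 deg) = -0.5736
  joint[4] = (8.5230, -14.6344) + 1.4 * (-0.8192, -0.5736) = (8.5230 + -1.1468, -14.6344 + -0.8030) = (7.3762, -15.4374)
End effector: (7.3762, -15.4374)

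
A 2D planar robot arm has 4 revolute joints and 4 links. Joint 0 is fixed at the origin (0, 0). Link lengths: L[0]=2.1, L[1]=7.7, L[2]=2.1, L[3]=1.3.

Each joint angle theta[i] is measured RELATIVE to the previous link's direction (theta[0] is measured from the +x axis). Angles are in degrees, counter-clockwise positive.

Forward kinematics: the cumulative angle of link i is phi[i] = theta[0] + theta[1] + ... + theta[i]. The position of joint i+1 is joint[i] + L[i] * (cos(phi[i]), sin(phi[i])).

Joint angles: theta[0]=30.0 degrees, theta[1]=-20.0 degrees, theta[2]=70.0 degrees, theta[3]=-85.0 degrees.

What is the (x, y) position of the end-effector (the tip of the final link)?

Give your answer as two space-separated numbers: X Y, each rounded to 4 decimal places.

Answer: 11.0614 4.3419

Derivation:
joint[0] = (0.0000, 0.0000)  (base)
link 0: phi[0] = 30 = 30 deg
  cos(30 deg) = 0.8660, sin(30 deg) = 0.5000
  joint[1] = (0.0000, 0.0000) + 2.1 * (0.8660, 0.5000) = (0.0000 + 1.8187, 0.0000 + 1.0500) = (1.8187, 1.0500)
link 1: phi[1] = 30 + -20 = 10 deg
  cos(10 deg) = 0.9848, sin(10 deg) = 0.1736
  joint[2] = (1.8187, 1.0500) + 7.7 * (0.9848, 0.1736) = (1.8187 + 7.5830, 1.0500 + 1.3371) = (9.4017, 2.3871)
link 2: phi[2] = 30 + -20 + 70 = 80 deg
  cos(80 deg) = 0.1736, sin(80 deg) = 0.9848
  joint[3] = (9.4017, 2.3871) + 2.1 * (0.1736, 0.9848) = (9.4017 + 0.3647, 2.3871 + 2.0681) = (9.7663, 4.4552)
link 3: phi[3] = 30 + -20 + 70 + -85 = -5 deg
  cos(-5 deg) = 0.9962, sin(-5 deg) = -0.0872
  joint[4] = (9.7663, 4.4552) + 1.3 * (0.9962, -0.0872) = (9.7663 + 1.2951, 4.4552 + -0.1133) = (11.0614, 4.3419)
End effector: (11.0614, 4.3419)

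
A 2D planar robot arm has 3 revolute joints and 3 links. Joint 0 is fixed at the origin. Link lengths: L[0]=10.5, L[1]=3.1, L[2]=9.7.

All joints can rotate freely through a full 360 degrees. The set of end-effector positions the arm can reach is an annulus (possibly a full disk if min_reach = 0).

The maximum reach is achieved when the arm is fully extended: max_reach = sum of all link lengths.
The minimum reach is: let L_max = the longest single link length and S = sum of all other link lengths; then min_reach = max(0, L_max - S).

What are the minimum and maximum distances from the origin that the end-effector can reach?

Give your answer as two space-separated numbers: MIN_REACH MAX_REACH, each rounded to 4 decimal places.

Link lengths: [10.5, 3.1, 9.7]
max_reach = 10.5 + 3.1 + 9.7 = 23.3
L_max = max([10.5, 3.1, 9.7]) = 10.5
S (sum of others) = 23.3 - 10.5 = 12.8
min_reach = max(0, 10.5 - 12.8) = max(0, -2.3) = 0

Answer: 0.0000 23.3000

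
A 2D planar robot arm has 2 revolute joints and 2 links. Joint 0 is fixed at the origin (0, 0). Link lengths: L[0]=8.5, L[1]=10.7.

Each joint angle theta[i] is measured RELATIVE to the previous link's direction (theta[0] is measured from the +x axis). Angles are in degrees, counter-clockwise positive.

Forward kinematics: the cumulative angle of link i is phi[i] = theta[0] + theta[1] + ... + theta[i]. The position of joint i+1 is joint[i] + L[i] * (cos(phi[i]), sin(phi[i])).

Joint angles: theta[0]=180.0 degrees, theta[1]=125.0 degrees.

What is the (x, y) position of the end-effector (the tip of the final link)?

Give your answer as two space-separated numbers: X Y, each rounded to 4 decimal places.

joint[0] = (0.0000, 0.0000)  (base)
link 0: phi[0] = 180 = 180 deg
  cos(180 deg) = -1.0000, sin(180 deg) = 0.0000
  joint[1] = (0.0000, 0.0000) + 8.5 * (-1.0000, 0.0000) = (0.0000 + -8.5000, 0.0000 + 0.0000) = (-8.5000, 0.0000)
link 1: phi[1] = 180 + 125 = 305 deg
  cos(305 deg) = 0.5736, sin(305 deg) = -0.8192
  joint[2] = (-8.5000, 0.0000) + 10.7 * (0.5736, -0.8192) = (-8.5000 + 6.1373, 0.0000 + -8.7649) = (-2.3627, -8.7649)
End effector: (-2.3627, -8.7649)

Answer: -2.3627 -8.7649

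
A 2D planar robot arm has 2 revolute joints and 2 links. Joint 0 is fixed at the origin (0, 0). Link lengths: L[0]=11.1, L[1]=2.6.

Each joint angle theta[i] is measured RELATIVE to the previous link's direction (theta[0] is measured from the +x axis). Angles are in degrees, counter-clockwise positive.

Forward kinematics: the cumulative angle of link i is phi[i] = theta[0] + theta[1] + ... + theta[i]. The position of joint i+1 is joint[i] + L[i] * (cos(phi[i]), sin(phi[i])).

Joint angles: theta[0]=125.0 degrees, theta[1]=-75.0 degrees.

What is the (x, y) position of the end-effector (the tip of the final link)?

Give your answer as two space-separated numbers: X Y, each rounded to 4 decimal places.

joint[0] = (0.0000, 0.0000)  (base)
link 0: phi[0] = 125 = 125 deg
  cos(125 deg) = -0.5736, sin(125 deg) = 0.8192
  joint[1] = (0.0000, 0.0000) + 11.1 * (-0.5736, 0.8192) = (0.0000 + -6.3667, 0.0000 + 9.0926) = (-6.3667, 9.0926)
link 1: phi[1] = 125 + -75 = 50 deg
  cos(50 deg) = 0.6428, sin(50 deg) = 0.7660
  joint[2] = (-6.3667, 9.0926) + 2.6 * (0.6428, 0.7660) = (-6.3667 + 1.6712, 9.0926 + 1.9917) = (-4.6955, 11.0843)
End effector: (-4.6955, 11.0843)

Answer: -4.6955 11.0843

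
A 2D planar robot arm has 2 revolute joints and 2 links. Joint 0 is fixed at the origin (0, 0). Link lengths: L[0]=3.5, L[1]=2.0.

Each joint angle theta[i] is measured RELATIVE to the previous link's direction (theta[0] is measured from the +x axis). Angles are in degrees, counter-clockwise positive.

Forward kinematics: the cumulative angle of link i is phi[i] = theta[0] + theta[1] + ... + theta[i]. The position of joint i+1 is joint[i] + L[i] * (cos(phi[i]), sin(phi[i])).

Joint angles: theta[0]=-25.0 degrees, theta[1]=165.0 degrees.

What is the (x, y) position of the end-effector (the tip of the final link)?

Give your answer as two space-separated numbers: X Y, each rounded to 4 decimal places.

joint[0] = (0.0000, 0.0000)  (base)
link 0: phi[0] = -25 = -25 deg
  cos(-25 deg) = 0.9063, sin(-25 deg) = -0.4226
  joint[1] = (0.0000, 0.0000) + 3.5 * (0.9063, -0.4226) = (0.0000 + 3.1721, 0.0000 + -1.4792) = (3.1721, -1.4792)
link 1: phi[1] = -25 + 165 = 140 deg
  cos(140 deg) = -0.7660, sin(140 deg) = 0.6428
  joint[2] = (3.1721, -1.4792) + 2 * (-0.7660, 0.6428) = (3.1721 + -1.5321, -1.4792 + 1.2856) = (1.6400, -0.1936)
End effector: (1.6400, -0.1936)

Answer: 1.6400 -0.1936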